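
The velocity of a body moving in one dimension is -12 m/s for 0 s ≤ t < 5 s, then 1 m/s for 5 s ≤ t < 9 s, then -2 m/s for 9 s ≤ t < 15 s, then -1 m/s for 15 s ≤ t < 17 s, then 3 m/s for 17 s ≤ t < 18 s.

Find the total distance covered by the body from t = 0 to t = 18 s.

Total distance travelled is ∫|v| dt — sum the magnitudes of each area piece.
0–5 s: |-12| × 5 = 60 m
5–9 s: |1| × 4 = 4 m
9–15 s: |-2| × 6 = 12 m
15–17 s: |-1| × 2 = 2 m
17–18 s: |3| × 1 = 3 m
Total distance = 81 m

81 m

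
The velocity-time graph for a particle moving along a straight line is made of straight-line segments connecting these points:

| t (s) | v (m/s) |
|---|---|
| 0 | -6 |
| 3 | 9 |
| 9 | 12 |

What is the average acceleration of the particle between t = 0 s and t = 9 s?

Average acceleration = Δv/Δt = (12 − -6)/(9 − 0) = 2 m/s².

2 m/s²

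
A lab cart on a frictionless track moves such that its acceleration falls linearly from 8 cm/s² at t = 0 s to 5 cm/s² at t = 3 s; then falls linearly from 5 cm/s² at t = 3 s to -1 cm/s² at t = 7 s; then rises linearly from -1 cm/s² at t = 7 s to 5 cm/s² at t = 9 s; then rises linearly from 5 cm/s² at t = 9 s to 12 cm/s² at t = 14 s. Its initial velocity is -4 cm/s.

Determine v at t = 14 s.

Δv equals the area under the a-t graph; then v = v₀ + Δv.
0–3 s: ½(8 + 5)(3) = 19.5 cm/s
3–7 s: ½(5 + -1)(4) = 8 cm/s
7–9 s: ½(-1 + 5)(2) = 4 cm/s
9–14 s: ½(5 + 12)(5) = 42.5 cm/s
Δv = 74 cm/s, so v(14) = -4 + (74) = 70 cm/s.

70 cm/s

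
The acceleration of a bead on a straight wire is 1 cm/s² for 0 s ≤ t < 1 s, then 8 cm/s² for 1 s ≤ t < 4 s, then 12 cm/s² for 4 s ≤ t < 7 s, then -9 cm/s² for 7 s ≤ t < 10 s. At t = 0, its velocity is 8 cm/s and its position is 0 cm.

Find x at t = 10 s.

On each constant-a segment, Δv = aΔt and Δx = v₀Δt + ½aΔt²; chain segment to segment.
0–1 s: v starts 8 cm/s; Δx = 8·1 + ½·1·1² = 8.5 cm; v ends 9 cm/s.
1–4 s: v starts 9 cm/s; Δx = 9·3 + ½·8·3² = 63 cm; v ends 33 cm/s.
4–7 s: v starts 33 cm/s; Δx = 33·3 + ½·12·3² = 153 cm; v ends 69 cm/s.
7–10 s: v starts 69 cm/s; Δx = 69·3 + ½·-9·3² = 166.5 cm; v ends 42 cm/s.
x(10) = 0 + Σ Δx = 391 cm.

391 cm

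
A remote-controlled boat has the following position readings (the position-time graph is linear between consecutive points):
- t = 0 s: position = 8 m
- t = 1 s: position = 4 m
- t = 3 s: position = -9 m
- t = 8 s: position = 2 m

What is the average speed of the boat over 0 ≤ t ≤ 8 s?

Average speed = (total path length)/(elapsed time); on a piecewise-linear x-t graph the path length is Σ|Δx|.
0–1 s: |Δx| = |4 − 8| = 4 m
1–3 s: |Δx| = |-9 − 4| = 13 m
3–8 s: |Δx| = |2 − -9| = 11 m
Total path = 28 m; average speed = 28/8 = 3.5 m/s.

3.5 m/s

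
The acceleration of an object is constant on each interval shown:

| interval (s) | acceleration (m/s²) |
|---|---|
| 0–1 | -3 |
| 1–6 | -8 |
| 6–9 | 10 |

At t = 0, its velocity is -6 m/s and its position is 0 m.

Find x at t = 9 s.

-254.5 m

On each constant-a segment, Δv = aΔt and Δx = v₀Δt + ½aΔt²; chain segment to segment.
0–1 s: v starts -6 m/s; Δx = -6·1 + ½·-3·1² = -7.5 m; v ends -9 m/s.
1–6 s: v starts -9 m/s; Δx = -9·5 + ½·-8·5² = -145 m; v ends -49 m/s.
6–9 s: v starts -49 m/s; Δx = -49·3 + ½·10·3² = -102 m; v ends -19 m/s.
x(9) = 0 + Σ Δx = -254.5 m.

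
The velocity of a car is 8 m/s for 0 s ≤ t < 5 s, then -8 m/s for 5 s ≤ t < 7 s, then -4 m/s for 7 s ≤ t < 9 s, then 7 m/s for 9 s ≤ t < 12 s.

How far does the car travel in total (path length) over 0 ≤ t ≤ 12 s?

Total distance travelled is ∫|v| dt — sum the magnitudes of each area piece.
0–5 s: |8| × 5 = 40 m
5–7 s: |-8| × 2 = 16 m
7–9 s: |-4| × 2 = 8 m
9–12 s: |7| × 3 = 21 m
Total distance = 85 m

85 m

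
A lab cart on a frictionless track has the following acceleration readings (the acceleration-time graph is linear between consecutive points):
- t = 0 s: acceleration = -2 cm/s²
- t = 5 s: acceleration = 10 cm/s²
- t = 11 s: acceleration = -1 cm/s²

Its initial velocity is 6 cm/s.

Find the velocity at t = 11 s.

53 cm/s

Δv equals the area under the a-t graph; then v = v₀ + Δv.
0–5 s: ½(-2 + 10)(5) = 20 cm/s
5–11 s: ½(10 + -1)(6) = 27 cm/s
Δv = 47 cm/s, so v(11) = 6 + (47) = 53 cm/s.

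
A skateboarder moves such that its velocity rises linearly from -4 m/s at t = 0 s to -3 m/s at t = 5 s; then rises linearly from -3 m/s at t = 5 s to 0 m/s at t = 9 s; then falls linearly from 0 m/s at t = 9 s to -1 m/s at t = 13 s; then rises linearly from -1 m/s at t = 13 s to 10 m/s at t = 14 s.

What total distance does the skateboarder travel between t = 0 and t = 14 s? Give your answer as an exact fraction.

Distance (not displacement) is the total path length: add the absolute areas under v-t.
0–5 s: |½(-4 + -3)(5)| = 17.5 m
5–9 s: |½(-3 + 0)(4)| = 6 m
9–13 s: |½(0 + -1)(4)| = 2 m
13–14 s: v = 0 at t = 144/11 s; triangle areas 1/22 + 50/11 = 101/22 m
Total distance = 331/11 m

331/11 m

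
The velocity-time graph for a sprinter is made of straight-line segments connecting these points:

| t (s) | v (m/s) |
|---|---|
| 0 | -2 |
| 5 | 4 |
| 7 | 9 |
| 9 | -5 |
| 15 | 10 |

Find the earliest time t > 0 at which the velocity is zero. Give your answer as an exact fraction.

t = 5/3 s

v changes sign on 0–5 s (from -2 to 4); the graph is linear there, so v = 0 at t = 0 + (2)·(5 − 0)/(4 − -2) = 5/3 s.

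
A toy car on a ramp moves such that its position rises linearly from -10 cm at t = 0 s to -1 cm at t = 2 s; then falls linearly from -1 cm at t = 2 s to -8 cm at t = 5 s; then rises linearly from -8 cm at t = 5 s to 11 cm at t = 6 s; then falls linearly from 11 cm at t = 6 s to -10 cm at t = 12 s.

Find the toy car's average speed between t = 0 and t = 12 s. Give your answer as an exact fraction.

14/3 cm/s

Average speed = (total path length)/(elapsed time); on a piecewise-linear x-t graph the path length is Σ|Δx|.
0–2 s: |Δx| = |-1 − -10| = 9 cm
2–5 s: |Δx| = |-8 − -1| = 7 cm
5–6 s: |Δx| = |11 − -8| = 19 cm
6–12 s: |Δx| = |-10 − 11| = 21 cm
Total path = 56 cm; average speed = 56/12 = 14/3 cm/s.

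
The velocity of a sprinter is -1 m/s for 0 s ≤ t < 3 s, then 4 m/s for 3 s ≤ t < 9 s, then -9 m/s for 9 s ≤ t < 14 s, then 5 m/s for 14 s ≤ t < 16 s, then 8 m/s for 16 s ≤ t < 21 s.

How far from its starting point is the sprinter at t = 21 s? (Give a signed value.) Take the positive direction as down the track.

Displacement is the signed area under the v-t curve.
0–3 s: -1 × 3 = -3 m
3–9 s: 4 × 6 = 24 m
9–14 s: -9 × 5 = -45 m
14–16 s: 5 × 2 = 10 m
16–21 s: 8 × 5 = 40 m
Net displacement = 26 m

26 m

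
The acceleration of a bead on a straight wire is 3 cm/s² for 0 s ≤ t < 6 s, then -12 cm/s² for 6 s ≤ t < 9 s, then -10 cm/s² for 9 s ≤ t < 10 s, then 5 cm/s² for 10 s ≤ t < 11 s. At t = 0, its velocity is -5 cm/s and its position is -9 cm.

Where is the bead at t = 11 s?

On each constant-a segment, Δv = aΔt and Δx = v₀Δt + ½aΔt²; chain segment to segment.
0–6 s: v starts -5 cm/s; Δx = -5·6 + ½·3·6² = 24 cm; v ends 13 cm/s.
6–9 s: v starts 13 cm/s; Δx = 13·3 + ½·-12·3² = -15 cm; v ends -23 cm/s.
9–10 s: v starts -23 cm/s; Δx = -23·1 + ½·-10·1² = -28 cm; v ends -33 cm/s.
10–11 s: v starts -33 cm/s; Δx = -33·1 + ½·5·1² = -30.5 cm; v ends -28 cm/s.
x(11) = -9 + Σ Δx = -58.5 cm.

-58.5 cm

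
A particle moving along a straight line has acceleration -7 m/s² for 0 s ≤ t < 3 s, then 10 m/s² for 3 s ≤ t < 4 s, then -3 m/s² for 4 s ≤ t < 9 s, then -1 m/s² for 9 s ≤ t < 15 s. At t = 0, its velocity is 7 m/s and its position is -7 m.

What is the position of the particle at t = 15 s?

On each constant-a segment, Δv = aΔt and Δx = v₀Δt + ½aΔt²; chain segment to segment.
0–3 s: v starts 7 m/s; Δx = 7·3 + ½·-7·3² = -10.5 m; v ends -14 m/s.
3–4 s: v starts -14 m/s; Δx = -14·1 + ½·10·1² = -9 m; v ends -4 m/s.
4–9 s: v starts -4 m/s; Δx = -4·5 + ½·-3·5² = -57.5 m; v ends -19 m/s.
9–15 s: v starts -19 m/s; Δx = -19·6 + ½·-1·6² = -132 m; v ends -25 m/s.
x(15) = -7 + Σ Δx = -216 m.

-216 m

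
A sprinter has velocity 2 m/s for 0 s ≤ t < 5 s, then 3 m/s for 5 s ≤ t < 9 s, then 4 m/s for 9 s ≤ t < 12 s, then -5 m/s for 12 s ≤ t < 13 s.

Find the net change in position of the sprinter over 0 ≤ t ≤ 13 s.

Net displacement equals the area under the velocity-time graph (areas below the axis count negative).
0–5 s: 2 × 5 = 10 m
5–9 s: 3 × 4 = 12 m
9–12 s: 4 × 3 = 12 m
12–13 s: -5 × 1 = -5 m
Net displacement = 29 m

29 m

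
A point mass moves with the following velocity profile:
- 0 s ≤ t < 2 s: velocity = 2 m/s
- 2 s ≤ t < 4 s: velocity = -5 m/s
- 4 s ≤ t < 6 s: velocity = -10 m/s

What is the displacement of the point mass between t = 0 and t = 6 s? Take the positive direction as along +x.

Displacement is the signed area under the v-t curve.
0–2 s: 2 × 2 = 4 m
2–4 s: -5 × 2 = -10 m
4–6 s: -10 × 2 = -20 m
Net displacement = -26 m

-26 m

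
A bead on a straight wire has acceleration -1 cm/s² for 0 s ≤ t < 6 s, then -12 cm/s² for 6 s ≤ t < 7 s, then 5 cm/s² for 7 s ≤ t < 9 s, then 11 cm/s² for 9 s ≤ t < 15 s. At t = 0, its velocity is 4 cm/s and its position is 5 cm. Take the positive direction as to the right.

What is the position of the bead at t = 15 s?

On each constant-a segment, Δv = aΔt and Δx = v₀Δt + ½aΔt²; chain segment to segment.
0–6 s: v starts 4 cm/s; Δx = 4·6 + ½·-1·6² = 6 cm; v ends -2 cm/s.
6–7 s: v starts -2 cm/s; Δx = -2·1 + ½·-12·1² = -8 cm; v ends -14 cm/s.
7–9 s: v starts -14 cm/s; Δx = -14·2 + ½·5·2² = -18 cm; v ends -4 cm/s.
9–15 s: v starts -4 cm/s; Δx = -4·6 + ½·11·6² = 174 cm; v ends 62 cm/s.
x(15) = 5 + Σ Δx = 159 cm.

159 cm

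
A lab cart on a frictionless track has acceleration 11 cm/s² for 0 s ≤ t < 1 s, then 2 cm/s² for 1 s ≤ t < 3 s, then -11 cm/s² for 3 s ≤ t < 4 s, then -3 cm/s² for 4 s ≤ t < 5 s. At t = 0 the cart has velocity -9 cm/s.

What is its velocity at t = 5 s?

Δv equals the area under the a-t graph; then v = v₀ + Δv.
0–1 s: 11 × 1 = 11 cm/s
1–3 s: 2 × 2 = 4 cm/s
3–4 s: -11 × 1 = -11 cm/s
4–5 s: -3 × 1 = -3 cm/s
Δv = 1 cm/s, so v(5) = -9 + (1) = -8 cm/s.

-8 cm/s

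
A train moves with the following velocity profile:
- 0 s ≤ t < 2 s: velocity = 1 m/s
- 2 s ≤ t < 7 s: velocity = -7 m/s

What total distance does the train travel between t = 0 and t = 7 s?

37 m

Distance (not displacement) is the total path length: add the absolute areas under v-t.
0–2 s: |1| × 2 = 2 m
2–7 s: |-7| × 5 = 35 m
Total distance = 37 m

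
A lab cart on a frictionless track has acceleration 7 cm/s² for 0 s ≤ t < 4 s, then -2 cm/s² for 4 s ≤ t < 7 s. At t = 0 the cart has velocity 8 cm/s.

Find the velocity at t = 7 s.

Δv equals the area under the a-t graph; then v = v₀ + Δv.
0–4 s: 7 × 4 = 28 cm/s
4–7 s: -2 × 3 = -6 cm/s
Δv = 22 cm/s, so v(7) = 8 + (22) = 30 cm/s.

30 cm/s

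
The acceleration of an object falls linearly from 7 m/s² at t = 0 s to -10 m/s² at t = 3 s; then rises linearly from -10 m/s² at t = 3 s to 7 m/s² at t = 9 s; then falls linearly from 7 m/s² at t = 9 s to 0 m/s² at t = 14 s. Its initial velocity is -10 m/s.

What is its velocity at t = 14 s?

Δv equals the area under the a-t graph; then v = v₀ + Δv.
0–3 s: ½(7 + -10)(3) = -4.5 m/s
3–9 s: ½(-10 + 7)(6) = -9 m/s
9–14 s: ½(7 + 0)(5) = 17.5 m/s
Δv = 4 m/s, so v(14) = -10 + (4) = -6 m/s.

-6 m/s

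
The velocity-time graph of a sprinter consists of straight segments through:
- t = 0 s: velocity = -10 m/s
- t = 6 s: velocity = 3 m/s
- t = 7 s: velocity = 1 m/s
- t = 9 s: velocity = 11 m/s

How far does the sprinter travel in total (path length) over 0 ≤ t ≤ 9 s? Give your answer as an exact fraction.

509/13 m

Distance (not displacement) is the total path length: add the absolute areas under v-t.
0–6 s: v = 0 at t = 60/13 s; triangle areas 300/13 + 27/13 = 327/13 m
6–7 s: |½(3 + 1)(1)| = 2 m
7–9 s: |½(1 + 11)(2)| = 12 m
Total distance = 509/13 m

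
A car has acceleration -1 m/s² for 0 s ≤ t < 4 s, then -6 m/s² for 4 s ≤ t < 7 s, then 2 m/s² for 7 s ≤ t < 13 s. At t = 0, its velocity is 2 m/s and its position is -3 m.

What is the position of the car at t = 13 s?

-120 m

On each constant-a segment, Δv = aΔt and Δx = v₀Δt + ½aΔt²; chain segment to segment.
0–4 s: v starts 2 m/s; Δx = 2·4 + ½·-1·4² = 0 m; v ends -2 m/s.
4–7 s: v starts -2 m/s; Δx = -2·3 + ½·-6·3² = -33 m; v ends -20 m/s.
7–13 s: v starts -20 m/s; Δx = -20·6 + ½·2·6² = -84 m; v ends -8 m/s.
x(13) = -3 + Σ Δx = -120 m.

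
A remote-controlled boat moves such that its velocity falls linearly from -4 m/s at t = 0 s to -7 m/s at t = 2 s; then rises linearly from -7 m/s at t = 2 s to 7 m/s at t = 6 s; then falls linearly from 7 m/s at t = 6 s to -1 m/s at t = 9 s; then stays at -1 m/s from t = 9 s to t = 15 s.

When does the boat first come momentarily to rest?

v changes sign on 2–6 s (from -7 to 7); the graph is linear there, so v = 0 at t = 2 + (7)·(6 − 2)/(7 − -7) = 4 s.

t = 4 s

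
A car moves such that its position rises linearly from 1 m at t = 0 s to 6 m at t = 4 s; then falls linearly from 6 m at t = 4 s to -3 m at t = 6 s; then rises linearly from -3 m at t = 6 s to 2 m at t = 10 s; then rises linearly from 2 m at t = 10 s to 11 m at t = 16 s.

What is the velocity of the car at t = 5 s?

-4.5 m/s

Velocity is the slope of the x-t graph on 4–6 s: (-3 − 6)/(6 − 4) = -4.5 m/s.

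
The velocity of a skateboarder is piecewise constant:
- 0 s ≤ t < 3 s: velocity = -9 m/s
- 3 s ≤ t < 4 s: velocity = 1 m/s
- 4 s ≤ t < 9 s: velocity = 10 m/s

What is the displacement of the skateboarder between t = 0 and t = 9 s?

Displacement is the signed area under the v-t curve.
0–3 s: -9 × 3 = -27 m
3–4 s: 1 × 1 = 1 m
4–9 s: 10 × 5 = 50 m
Net displacement = 24 m

24 m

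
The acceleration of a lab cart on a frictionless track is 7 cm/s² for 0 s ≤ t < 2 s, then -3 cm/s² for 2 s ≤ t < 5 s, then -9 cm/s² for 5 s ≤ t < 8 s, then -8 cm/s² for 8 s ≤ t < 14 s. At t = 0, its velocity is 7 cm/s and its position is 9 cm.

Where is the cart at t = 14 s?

On each constant-a segment, Δv = aΔt and Δx = v₀Δt + ½aΔt²; chain segment to segment.
0–2 s: v starts 7 cm/s; Δx = 7·2 + ½·7·2² = 28 cm; v ends 21 cm/s.
2–5 s: v starts 21 cm/s; Δx = 21·3 + ½·-3·3² = 49.5 cm; v ends 12 cm/s.
5–8 s: v starts 12 cm/s; Δx = 12·3 + ½·-9·3² = -4.5 cm; v ends -15 cm/s.
8–14 s: v starts -15 cm/s; Δx = -15·6 + ½·-8·6² = -234 cm; v ends -63 cm/s.
x(14) = 9 + Σ Δx = -152 cm.

-152 cm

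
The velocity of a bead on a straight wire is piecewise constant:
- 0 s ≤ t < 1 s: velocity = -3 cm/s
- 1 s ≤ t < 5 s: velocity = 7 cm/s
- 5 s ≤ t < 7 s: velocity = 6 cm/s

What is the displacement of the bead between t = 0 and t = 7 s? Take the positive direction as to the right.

Net displacement equals the area under the velocity-time graph (areas below the axis count negative).
0–1 s: -3 × 1 = -3 cm
1–5 s: 7 × 4 = 28 cm
5–7 s: 6 × 2 = 12 cm
Net displacement = 37 cm

37 cm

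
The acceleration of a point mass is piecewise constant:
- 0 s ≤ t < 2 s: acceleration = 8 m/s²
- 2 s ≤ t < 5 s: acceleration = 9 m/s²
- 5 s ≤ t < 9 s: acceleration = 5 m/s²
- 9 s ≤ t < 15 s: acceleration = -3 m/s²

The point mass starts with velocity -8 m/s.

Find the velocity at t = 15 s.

Δv equals the area under the a-t graph; then v = v₀ + Δv.
0–2 s: 8 × 2 = 16 m/s
2–5 s: 9 × 3 = 27 m/s
5–9 s: 5 × 4 = 20 m/s
9–15 s: -3 × 6 = -18 m/s
Δv = 45 m/s, so v(15) = -8 + (45) = 37 m/s.

37 m/s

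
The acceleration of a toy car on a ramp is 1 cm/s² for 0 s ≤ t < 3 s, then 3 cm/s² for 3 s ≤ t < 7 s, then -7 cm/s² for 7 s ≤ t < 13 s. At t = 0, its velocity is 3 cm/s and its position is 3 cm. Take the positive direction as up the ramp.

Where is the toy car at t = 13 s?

46.5 cm

On each constant-a segment, Δv = aΔt and Δx = v₀Δt + ½aΔt²; chain segment to segment.
0–3 s: v starts 3 cm/s; Δx = 3·3 + ½·1·3² = 13.5 cm; v ends 6 cm/s.
3–7 s: v starts 6 cm/s; Δx = 6·4 + ½·3·4² = 48 cm; v ends 18 cm/s.
7–13 s: v starts 18 cm/s; Δx = 18·6 + ½·-7·6² = -18 cm; v ends -24 cm/s.
x(13) = 3 + Σ Δx = 46.5 cm.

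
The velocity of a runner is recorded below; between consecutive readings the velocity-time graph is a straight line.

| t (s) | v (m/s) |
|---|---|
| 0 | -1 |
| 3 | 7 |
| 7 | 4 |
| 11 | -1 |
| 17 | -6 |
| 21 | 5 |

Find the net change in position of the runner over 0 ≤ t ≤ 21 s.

14 m

Net displacement equals the area under the velocity-time graph (areas below the axis count negative).
0–3 s: ½(-1 + 7)(3) = 9 m
3–7 s: ½(7 + 4)(4) = 22 m
7–11 s: ½(4 + -1)(4) = 6 m
11–17 s: ½(-1 + -6)(6) = -21 m
17–21 s: ½(-6 + 5)(4) = -2 m
Net displacement = 14 m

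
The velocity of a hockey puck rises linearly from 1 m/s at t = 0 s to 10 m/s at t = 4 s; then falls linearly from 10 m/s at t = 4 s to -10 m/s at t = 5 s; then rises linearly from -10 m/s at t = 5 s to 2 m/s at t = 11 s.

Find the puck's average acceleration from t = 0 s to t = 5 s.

-2.2 m/s²

Average acceleration = Δv/Δt = (-10 − 1)/(5 − 0) = -2.2 m/s².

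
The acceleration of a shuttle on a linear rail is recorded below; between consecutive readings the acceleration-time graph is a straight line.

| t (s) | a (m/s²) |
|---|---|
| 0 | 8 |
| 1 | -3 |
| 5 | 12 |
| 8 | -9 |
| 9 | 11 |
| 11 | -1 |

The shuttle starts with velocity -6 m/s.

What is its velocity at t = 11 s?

30 m/s

Δv equals the area under the a-t graph; then v = v₀ + Δv.
0–1 s: ½(8 + -3)(1) = 2.5 m/s
1–5 s: ½(-3 + 12)(4) = 18 m/s
5–8 s: ½(12 + -9)(3) = 4.5 m/s
8–9 s: ½(-9 + 11)(1) = 1 m/s
9–11 s: ½(11 + -1)(2) = 10 m/s
Δv = 36 m/s, so v(11) = -6 + (36) = 30 m/s.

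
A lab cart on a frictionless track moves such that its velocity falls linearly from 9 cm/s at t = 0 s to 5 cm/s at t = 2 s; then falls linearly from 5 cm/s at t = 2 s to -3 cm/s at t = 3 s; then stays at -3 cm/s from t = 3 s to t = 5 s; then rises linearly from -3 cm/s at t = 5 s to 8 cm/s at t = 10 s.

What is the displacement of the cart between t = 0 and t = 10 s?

21.5 cm

Net displacement equals the area under the velocity-time graph (areas below the axis count negative).
0–2 s: ½(9 + 5)(2) = 14 cm
2–3 s: ½(5 + -3)(1) = 1 cm
3–5 s: -3 × 2 = -6 cm
5–10 s: ½(-3 + 8)(5) = 12.5 cm
Net displacement = 21.5 cm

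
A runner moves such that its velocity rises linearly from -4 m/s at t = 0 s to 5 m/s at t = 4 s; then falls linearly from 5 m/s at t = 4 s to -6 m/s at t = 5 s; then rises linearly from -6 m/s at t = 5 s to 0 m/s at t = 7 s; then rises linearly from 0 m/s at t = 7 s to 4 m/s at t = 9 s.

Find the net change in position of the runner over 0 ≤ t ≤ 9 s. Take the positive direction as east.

-0.5 m

Net displacement equals the area under the velocity-time graph (areas below the axis count negative).
0–4 s: ½(-4 + 5)(4) = 2 m
4–5 s: ½(5 + -6)(1) = -0.5 m
5–7 s: ½(-6 + 0)(2) = -6 m
7–9 s: ½(0 + 4)(2) = 4 m
Net displacement = -0.5 m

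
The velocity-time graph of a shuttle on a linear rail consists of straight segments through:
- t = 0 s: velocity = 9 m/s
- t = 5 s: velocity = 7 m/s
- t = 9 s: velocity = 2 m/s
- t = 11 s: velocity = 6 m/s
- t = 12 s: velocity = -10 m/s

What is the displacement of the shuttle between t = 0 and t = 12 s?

Displacement is the signed area under the v-t curve.
0–5 s: ½(9 + 7)(5) = 40 m
5–9 s: ½(7 + 2)(4) = 18 m
9–11 s: ½(2 + 6)(2) = 8 m
11–12 s: ½(6 + -10)(1) = -2 m
Net displacement = 64 m

64 m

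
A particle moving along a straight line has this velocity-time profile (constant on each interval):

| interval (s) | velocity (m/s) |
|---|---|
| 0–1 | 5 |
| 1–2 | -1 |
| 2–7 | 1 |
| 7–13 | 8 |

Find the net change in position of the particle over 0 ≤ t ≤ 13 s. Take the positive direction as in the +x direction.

57 m

Displacement is the signed area under the v-t curve.
0–1 s: 5 × 1 = 5 m
1–2 s: -1 × 1 = -1 m
2–7 s: 1 × 5 = 5 m
7–13 s: 8 × 6 = 48 m
Net displacement = 57 m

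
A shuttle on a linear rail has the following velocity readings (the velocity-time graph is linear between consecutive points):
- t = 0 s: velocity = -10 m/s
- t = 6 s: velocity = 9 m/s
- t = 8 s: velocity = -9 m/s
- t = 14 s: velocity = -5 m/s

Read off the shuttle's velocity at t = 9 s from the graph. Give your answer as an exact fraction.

-25/3 m/s

On 8–14 s the graph is linear from -9 to -5 m/s: v(9) = -9 + (-5 − -9)·(9 − 8)/(14 − 8) = -25/3 m/s.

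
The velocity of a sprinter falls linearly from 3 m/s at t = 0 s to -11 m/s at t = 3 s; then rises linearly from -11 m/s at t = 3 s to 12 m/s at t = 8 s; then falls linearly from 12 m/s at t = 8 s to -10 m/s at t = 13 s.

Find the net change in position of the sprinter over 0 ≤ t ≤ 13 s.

-4.5 m

Net displacement equals the area under the velocity-time graph (areas below the axis count negative).
0–3 s: ½(3 + -11)(3) = -12 m
3–8 s: ½(-11 + 12)(5) = 2.5 m
8–13 s: ½(12 + -10)(5) = 5 m
Net displacement = -4.5 m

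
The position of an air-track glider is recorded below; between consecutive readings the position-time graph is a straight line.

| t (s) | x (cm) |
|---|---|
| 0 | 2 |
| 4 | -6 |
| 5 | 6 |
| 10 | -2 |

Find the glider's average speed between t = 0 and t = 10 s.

2.8 cm/s

Average speed = (total path length)/(elapsed time); on a piecewise-linear x-t graph the path length is Σ|Δx|.
0–4 s: |Δx| = |-6 − 2| = 8 cm
4–5 s: |Δx| = |6 − -6| = 12 cm
5–10 s: |Δx| = |-2 − 6| = 8 cm
Total path = 28 cm; average speed = 28/10 = 2.8 cm/s.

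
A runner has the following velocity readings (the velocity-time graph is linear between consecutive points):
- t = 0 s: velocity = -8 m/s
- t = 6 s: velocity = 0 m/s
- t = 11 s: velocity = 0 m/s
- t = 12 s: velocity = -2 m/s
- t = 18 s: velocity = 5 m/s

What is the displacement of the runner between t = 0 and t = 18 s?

Net displacement equals the area under the velocity-time graph (areas below the axis count negative).
0–6 s: ½(-8 + 0)(6) = -24 m
6–11 s: 0 × 5 = 0 m
11–12 s: ½(0 + -2)(1) = -1 m
12–18 s: ½(-2 + 5)(6) = 9 m
Net displacement = -16 m

-16 m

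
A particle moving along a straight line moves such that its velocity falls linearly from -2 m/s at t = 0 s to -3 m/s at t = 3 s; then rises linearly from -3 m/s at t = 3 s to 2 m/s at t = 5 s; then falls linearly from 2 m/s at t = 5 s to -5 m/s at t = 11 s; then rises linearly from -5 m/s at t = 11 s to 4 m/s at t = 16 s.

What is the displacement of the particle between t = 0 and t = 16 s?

-20 m

Displacement is the signed area under the v-t curve.
0–3 s: ½(-2 + -3)(3) = -7.5 m
3–5 s: ½(-3 + 2)(2) = -1 m
5–11 s: ½(2 + -5)(6) = -9 m
11–16 s: ½(-5 + 4)(5) = -2.5 m
Net displacement = -20 m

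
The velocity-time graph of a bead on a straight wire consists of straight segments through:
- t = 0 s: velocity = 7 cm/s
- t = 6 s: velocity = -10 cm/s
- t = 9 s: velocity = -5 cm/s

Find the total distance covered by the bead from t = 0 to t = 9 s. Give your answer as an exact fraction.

1659/34 cm

Distance (not displacement) is the total path length: add the absolute areas under v-t.
0–6 s: v = 0 at t = 42/17 s; triangle areas 147/17 + 300/17 = 447/17 cm
6–9 s: |½(-10 + -5)(3)| = 22.5 cm
Total distance = 1659/34 cm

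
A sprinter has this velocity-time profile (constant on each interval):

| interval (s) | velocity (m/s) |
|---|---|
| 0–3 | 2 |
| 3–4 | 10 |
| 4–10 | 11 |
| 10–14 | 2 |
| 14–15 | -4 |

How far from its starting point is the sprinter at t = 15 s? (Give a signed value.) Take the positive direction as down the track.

86 m

Net displacement equals the area under the velocity-time graph (areas below the axis count negative).
0–3 s: 2 × 3 = 6 m
3–4 s: 10 × 1 = 10 m
4–10 s: 11 × 6 = 66 m
10–14 s: 2 × 4 = 8 m
14–15 s: -4 × 1 = -4 m
Net displacement = 86 m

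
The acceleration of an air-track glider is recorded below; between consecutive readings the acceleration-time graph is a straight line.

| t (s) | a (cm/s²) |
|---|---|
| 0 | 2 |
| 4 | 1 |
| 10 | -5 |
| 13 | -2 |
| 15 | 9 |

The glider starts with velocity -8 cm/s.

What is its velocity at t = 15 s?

-17.5 cm/s

Δv equals the area under the a-t graph; then v = v₀ + Δv.
0–4 s: ½(2 + 1)(4) = 6 cm/s
4–10 s: ½(1 + -5)(6) = -12 cm/s
10–13 s: ½(-5 + -2)(3) = -10.5 cm/s
13–15 s: ½(-2 + 9)(2) = 7 cm/s
Δv = -9.5 cm/s, so v(15) = -8 + (-9.5) = -17.5 cm/s.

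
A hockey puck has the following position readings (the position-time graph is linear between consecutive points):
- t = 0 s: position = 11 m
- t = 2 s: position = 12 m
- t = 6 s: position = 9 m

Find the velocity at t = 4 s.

Velocity is the slope of the x-t graph on 2–6 s: (9 − 12)/(6 − 2) = -0.75 m/s.

-0.75 m/s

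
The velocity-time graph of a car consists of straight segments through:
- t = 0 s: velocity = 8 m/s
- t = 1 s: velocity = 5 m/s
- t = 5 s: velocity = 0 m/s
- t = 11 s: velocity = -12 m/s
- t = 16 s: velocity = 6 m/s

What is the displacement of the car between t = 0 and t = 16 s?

Displacement is the signed area under the v-t curve.
0–1 s: ½(8 + 5)(1) = 6.5 m
1–5 s: ½(5 + 0)(4) = 10 m
5–11 s: ½(0 + -12)(6) = -36 m
11–16 s: ½(-12 + 6)(5) = -15 m
Net displacement = -34.5 m

-34.5 m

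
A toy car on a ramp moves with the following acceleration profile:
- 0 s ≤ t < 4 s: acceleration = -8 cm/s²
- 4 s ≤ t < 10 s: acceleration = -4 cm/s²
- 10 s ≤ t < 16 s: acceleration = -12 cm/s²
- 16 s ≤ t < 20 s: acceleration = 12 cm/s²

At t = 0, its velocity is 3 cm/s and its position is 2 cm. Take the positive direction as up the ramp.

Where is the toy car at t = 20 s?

On each constant-a segment, Δv = aΔt and Δx = v₀Δt + ½aΔt²; chain segment to segment.
0–4 s: v starts 3 cm/s; Δx = 3·4 + ½·-8·4² = -52 cm; v ends -29 cm/s.
4–10 s: v starts -29 cm/s; Δx = -29·6 + ½·-4·6² = -246 cm; v ends -53 cm/s.
10–16 s: v starts -53 cm/s; Δx = -53·6 + ½·-12·6² = -534 cm; v ends -125 cm/s.
16–20 s: v starts -125 cm/s; Δx = -125·4 + ½·12·4² = -404 cm; v ends -77 cm/s.
x(20) = 2 + Σ Δx = -1234 cm.

-1234 cm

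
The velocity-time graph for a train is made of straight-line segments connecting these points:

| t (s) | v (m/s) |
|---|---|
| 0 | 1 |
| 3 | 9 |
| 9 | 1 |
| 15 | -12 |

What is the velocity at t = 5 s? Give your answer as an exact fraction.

19/3 m/s

On 3–9 s the graph is linear from 9 to 1 m/s: v(5) = 9 + (1 − 9)·(5 − 3)/(9 − 3) = 19/3 m/s.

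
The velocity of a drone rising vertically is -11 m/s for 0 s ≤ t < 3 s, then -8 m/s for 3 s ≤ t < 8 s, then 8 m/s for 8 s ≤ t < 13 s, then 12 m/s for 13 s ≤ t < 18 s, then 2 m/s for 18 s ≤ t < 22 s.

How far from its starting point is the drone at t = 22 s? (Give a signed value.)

Displacement is the signed area under the v-t curve.
0–3 s: -11 × 3 = -33 m
3–8 s: -8 × 5 = -40 m
8–13 s: 8 × 5 = 40 m
13–18 s: 12 × 5 = 60 m
18–22 s: 2 × 4 = 8 m
Net displacement = 35 m

35 m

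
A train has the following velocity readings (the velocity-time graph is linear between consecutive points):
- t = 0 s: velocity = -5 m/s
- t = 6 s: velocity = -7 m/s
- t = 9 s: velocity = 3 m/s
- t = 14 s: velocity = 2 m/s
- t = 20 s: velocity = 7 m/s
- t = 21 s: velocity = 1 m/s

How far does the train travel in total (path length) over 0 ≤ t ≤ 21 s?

Distance (not displacement) is the total path length: add the absolute areas under v-t.
0–6 s: |½(-5 + -7)(6)| = 36 m
6–9 s: v = 0 at t = 8.1 s; triangle areas 7.35 + 1.35 = 8.7 m
9–14 s: |½(3 + 2)(5)| = 12.5 m
14–20 s: |½(2 + 7)(6)| = 27 m
20–21 s: |½(7 + 1)(1)| = 4 m
Total distance = 88.2 m

88.2 m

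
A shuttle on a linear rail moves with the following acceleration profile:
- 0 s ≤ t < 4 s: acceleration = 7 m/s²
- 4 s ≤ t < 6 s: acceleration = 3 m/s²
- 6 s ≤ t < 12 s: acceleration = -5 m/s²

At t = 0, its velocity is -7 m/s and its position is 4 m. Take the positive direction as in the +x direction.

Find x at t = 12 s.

152 m

On each constant-a segment, Δv = aΔt and Δx = v₀Δt + ½aΔt²; chain segment to segment.
0–4 s: v starts -7 m/s; Δx = -7·4 + ½·7·4² = 28 m; v ends 21 m/s.
4–6 s: v starts 21 m/s; Δx = 21·2 + ½·3·2² = 48 m; v ends 27 m/s.
6–12 s: v starts 27 m/s; Δx = 27·6 + ½·-5·6² = 72 m; v ends -3 m/s.
x(12) = 4 + Σ Δx = 152 m.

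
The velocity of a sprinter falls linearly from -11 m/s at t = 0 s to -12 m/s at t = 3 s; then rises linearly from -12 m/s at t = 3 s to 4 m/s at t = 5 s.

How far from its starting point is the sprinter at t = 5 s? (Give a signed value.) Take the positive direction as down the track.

Net displacement equals the area under the velocity-time graph (areas below the axis count negative).
0–3 s: ½(-11 + -12)(3) = -34.5 m
3–5 s: ½(-12 + 4)(2) = -8 m
Net displacement = -42.5 m

-42.5 m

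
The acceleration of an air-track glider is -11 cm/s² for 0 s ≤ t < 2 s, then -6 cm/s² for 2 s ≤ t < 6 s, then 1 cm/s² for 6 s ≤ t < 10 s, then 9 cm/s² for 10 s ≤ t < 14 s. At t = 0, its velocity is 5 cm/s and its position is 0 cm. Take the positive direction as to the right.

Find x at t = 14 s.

-360 cm

On each constant-a segment, Δv = aΔt and Δx = v₀Δt + ½aΔt²; chain segment to segment.
0–2 s: v starts 5 cm/s; Δx = 5·2 + ½·-11·2² = -12 cm; v ends -17 cm/s.
2–6 s: v starts -17 cm/s; Δx = -17·4 + ½·-6·4² = -116 cm; v ends -41 cm/s.
6–10 s: v starts -41 cm/s; Δx = -41·4 + ½·1·4² = -156 cm; v ends -37 cm/s.
10–14 s: v starts -37 cm/s; Δx = -37·4 + ½·9·4² = -76 cm; v ends -1 cm/s.
x(14) = 0 + Σ Δx = -360 cm.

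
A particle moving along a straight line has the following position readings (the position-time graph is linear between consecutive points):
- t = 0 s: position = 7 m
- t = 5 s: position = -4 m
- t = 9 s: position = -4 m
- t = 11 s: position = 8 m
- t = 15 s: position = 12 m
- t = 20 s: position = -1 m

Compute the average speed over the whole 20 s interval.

2 m/s

Average speed = (total path length)/(elapsed time); on a piecewise-linear x-t graph the path length is Σ|Δx|.
0–5 s: |Δx| = |-4 − 7| = 11 m
5–9 s: |Δx| = |-4 − -4| = 0 m
9–11 s: |Δx| = |8 − -4| = 12 m
11–15 s: |Δx| = |12 − 8| = 4 m
15–20 s: |Δx| = |-1 − 12| = 13 m
Total path = 40 m; average speed = 40/20 = 2 m/s.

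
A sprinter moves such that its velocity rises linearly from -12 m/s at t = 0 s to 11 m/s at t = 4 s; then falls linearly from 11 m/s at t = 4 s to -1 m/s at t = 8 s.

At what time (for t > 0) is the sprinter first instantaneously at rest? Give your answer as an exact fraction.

v changes sign on 0–4 s (from -12 to 11); the graph is linear there, so v = 0 at t = 0 + (12)·(4 − 0)/(11 − -12) = 48/23 s.

t = 48/23 s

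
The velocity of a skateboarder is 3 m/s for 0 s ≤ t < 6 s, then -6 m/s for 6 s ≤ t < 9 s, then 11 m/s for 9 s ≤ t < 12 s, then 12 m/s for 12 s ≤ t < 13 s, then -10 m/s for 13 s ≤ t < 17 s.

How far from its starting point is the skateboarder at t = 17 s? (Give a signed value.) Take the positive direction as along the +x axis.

5 m

Net displacement equals the area under the velocity-time graph (areas below the axis count negative).
0–6 s: 3 × 6 = 18 m
6–9 s: -6 × 3 = -18 m
9–12 s: 11 × 3 = 33 m
12–13 s: 12 × 1 = 12 m
13–17 s: -10 × 4 = -40 m
Net displacement = 5 m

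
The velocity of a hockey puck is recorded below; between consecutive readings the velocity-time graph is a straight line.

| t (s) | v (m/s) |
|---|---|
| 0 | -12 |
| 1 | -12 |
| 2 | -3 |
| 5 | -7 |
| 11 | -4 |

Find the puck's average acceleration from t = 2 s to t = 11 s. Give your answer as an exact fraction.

-1/9 m/s²

Average acceleration = Δv/Δt = (-4 − -3)/(11 − 2) = -1/9 m/s².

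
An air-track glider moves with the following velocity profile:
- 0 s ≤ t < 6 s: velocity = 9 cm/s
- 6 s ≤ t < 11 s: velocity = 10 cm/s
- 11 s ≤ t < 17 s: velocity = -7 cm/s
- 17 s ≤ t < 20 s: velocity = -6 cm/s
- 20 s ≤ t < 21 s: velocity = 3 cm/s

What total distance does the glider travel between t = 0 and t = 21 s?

167 cm

Total distance travelled is ∫|v| dt — sum the magnitudes of each area piece.
0–6 s: |9| × 6 = 54 cm
6–11 s: |10| × 5 = 50 cm
11–17 s: |-7| × 6 = 42 cm
17–20 s: |-6| × 3 = 18 cm
20–21 s: |3| × 1 = 3 cm
Total distance = 167 cm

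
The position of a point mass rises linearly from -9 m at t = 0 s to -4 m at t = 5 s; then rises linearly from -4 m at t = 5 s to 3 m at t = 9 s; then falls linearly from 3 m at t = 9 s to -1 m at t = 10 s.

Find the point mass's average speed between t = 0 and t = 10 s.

Average speed = (total path length)/(elapsed time); on a piecewise-linear x-t graph the path length is Σ|Δx|.
0–5 s: |Δx| = |-4 − -9| = 5 m
5–9 s: |Δx| = |3 − -4| = 7 m
9–10 s: |Δx| = |-1 − 3| = 4 m
Total path = 16 m; average speed = 16/10 = 1.6 m/s.

1.6 m/s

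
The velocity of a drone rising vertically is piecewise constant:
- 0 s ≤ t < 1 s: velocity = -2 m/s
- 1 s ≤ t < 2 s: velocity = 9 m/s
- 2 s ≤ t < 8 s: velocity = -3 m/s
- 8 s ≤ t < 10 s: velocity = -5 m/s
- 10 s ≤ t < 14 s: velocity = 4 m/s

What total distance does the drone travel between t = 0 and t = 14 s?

Distance (not displacement) is the total path length: add the absolute areas under v-t.
0–1 s: |-2| × 1 = 2 m
1–2 s: |9| × 1 = 9 m
2–8 s: |-3| × 6 = 18 m
8–10 s: |-5| × 2 = 10 m
10–14 s: |4| × 4 = 16 m
Total distance = 55 m

55 m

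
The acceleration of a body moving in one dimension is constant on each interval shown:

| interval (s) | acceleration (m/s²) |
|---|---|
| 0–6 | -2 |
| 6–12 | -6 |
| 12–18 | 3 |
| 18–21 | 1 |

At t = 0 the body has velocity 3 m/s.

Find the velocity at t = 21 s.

Δv equals the area under the a-t graph; then v = v₀ + Δv.
0–6 s: -2 × 6 = -12 m/s
6–12 s: -6 × 6 = -36 m/s
12–18 s: 3 × 6 = 18 m/s
18–21 s: 1 × 3 = 3 m/s
Δv = -27 m/s, so v(21) = 3 + (-27) = -24 m/s.

-24 m/s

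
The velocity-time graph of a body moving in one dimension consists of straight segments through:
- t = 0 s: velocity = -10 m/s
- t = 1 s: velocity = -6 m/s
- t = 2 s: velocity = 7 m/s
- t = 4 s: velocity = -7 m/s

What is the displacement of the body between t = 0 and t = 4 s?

-7.5 m

Displacement is the signed area under the v-t curve.
0–1 s: ½(-10 + -6)(1) = -8 m
1–2 s: ½(-6 + 7)(1) = 0.5 m
2–4 s: ½(7 + -7)(2) = 0 m
Net displacement = -7.5 m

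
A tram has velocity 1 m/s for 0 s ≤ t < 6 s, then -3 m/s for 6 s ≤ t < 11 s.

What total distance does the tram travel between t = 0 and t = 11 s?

Distance (not displacement) is the total path length: add the absolute areas under v-t.
0–6 s: |1| × 6 = 6 m
6–11 s: |-3| × 5 = 15 m
Total distance = 21 m

21 m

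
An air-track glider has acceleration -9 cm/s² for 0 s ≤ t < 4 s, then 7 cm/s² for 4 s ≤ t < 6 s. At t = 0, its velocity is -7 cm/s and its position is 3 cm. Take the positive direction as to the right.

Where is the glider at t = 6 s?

-169 cm

On each constant-a segment, Δv = aΔt and Δx = v₀Δt + ½aΔt²; chain segment to segment.
0–4 s: v starts -7 cm/s; Δx = -7·4 + ½·-9·4² = -100 cm; v ends -43 cm/s.
4–6 s: v starts -43 cm/s; Δx = -43·2 + ½·7·2² = -72 cm; v ends -29 cm/s.
x(6) = 3 + Σ Δx = -169 cm.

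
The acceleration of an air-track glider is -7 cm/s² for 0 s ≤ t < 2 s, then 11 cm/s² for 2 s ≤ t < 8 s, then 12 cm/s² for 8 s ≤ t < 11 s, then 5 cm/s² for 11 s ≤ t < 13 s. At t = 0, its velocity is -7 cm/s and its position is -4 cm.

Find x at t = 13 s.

401 cm

On each constant-a segment, Δv = aΔt and Δx = v₀Δt + ½aΔt²; chain segment to segment.
0–2 s: v starts -7 cm/s; Δx = -7·2 + ½·-7·2² = -28 cm; v ends -21 cm/s.
2–8 s: v starts -21 cm/s; Δx = -21·6 + ½·11·6² = 72 cm; v ends 45 cm/s.
8–11 s: v starts 45 cm/s; Δx = 45·3 + ½·12·3² = 189 cm; v ends 81 cm/s.
11–13 s: v starts 81 cm/s; Δx = 81·2 + ½·5·2² = 172 cm; v ends 91 cm/s.
x(13) = -4 + Σ Δx = 401 cm.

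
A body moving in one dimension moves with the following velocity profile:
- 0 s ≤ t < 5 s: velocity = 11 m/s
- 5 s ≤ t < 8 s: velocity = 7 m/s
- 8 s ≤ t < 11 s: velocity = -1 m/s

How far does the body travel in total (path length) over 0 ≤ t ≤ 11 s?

79 m

Total distance travelled is ∫|v| dt — sum the magnitudes of each area piece.
0–5 s: |11| × 5 = 55 m
5–8 s: |7| × 3 = 21 m
8–11 s: |-1| × 3 = 3 m
Total distance = 79 m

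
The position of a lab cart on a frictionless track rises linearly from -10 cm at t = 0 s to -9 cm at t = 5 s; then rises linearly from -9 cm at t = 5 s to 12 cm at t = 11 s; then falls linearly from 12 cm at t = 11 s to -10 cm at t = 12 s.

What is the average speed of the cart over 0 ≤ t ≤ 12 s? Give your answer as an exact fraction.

Average speed = (total path length)/(elapsed time); on a piecewise-linear x-t graph the path length is Σ|Δx|.
0–5 s: |Δx| = |-9 − -10| = 1 cm
5–11 s: |Δx| = |12 − -9| = 21 cm
11–12 s: |Δx| = |-10 − 12| = 22 cm
Total path = 44 cm; average speed = 44/12 = 11/3 cm/s.

11/3 cm/s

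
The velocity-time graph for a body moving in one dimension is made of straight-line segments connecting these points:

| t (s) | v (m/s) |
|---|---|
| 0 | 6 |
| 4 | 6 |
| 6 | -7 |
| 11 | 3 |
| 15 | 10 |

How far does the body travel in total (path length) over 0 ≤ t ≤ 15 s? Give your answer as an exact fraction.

Total distance travelled is ∫|v| dt — sum the magnitudes of each area piece.
0–4 s: |6| × 4 = 24 m
4–6 s: v = 0 at t = 64/13 s; triangle areas 36/13 + 49/13 = 85/13 m
6–11 s: v = 0 at t = 9.5 s; triangle areas 12.25 + 2.25 = 14.5 m
11–15 s: |½(3 + 10)(4)| = 26 m
Total distance = 1847/26 m

1847/26 m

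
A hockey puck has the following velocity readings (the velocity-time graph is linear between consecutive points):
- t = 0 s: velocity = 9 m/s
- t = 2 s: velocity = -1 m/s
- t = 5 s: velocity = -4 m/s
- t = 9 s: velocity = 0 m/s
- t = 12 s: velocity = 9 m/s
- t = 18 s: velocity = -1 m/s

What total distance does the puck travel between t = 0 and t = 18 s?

61.8 m

Total distance travelled is ∫|v| dt — sum the magnitudes of each area piece.
0–2 s: v = 0 at t = 1.8 s; triangle areas 8.1 + 0.1 = 8.2 m
2–5 s: |½(-1 + -4)(3)| = 7.5 m
5–9 s: |½(-4 + 0)(4)| = 8 m
9–12 s: |½(0 + 9)(3)| = 13.5 m
12–18 s: v = 0 at t = 17.4 s; triangle areas 24.3 + 0.3 = 24.6 m
Total distance = 61.8 m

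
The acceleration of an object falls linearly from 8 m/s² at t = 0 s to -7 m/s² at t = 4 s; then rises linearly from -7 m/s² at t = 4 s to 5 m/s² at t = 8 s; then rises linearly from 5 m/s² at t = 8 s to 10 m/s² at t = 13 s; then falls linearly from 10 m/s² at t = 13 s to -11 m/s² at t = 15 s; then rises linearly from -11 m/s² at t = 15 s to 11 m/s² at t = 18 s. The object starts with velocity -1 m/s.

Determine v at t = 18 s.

33.5 m/s

Δv equals the area under the a-t graph; then v = v₀ + Δv.
0–4 s: ½(8 + -7)(4) = 2 m/s
4–8 s: ½(-7 + 5)(4) = -4 m/s
8–13 s: ½(5 + 10)(5) = 37.5 m/s
13–15 s: ½(10 + -11)(2) = -1 m/s
15–18 s: ½(-11 + 11)(3) = 0 m/s
Δv = 34.5 m/s, so v(18) = -1 + (34.5) = 33.5 m/s.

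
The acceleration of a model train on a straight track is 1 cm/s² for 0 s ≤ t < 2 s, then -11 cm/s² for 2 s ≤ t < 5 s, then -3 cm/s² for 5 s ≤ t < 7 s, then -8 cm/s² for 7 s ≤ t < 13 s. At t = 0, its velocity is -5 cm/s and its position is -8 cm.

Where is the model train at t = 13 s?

On each constant-a segment, Δv = aΔt and Δx = v₀Δt + ½aΔt²; chain segment to segment.
0–2 s: v starts -5 cm/s; Δx = -5·2 + ½·1·2² = -8 cm; v ends -3 cm/s.
2–5 s: v starts -3 cm/s; Δx = -3·3 + ½·-11·3² = -58.5 cm; v ends -36 cm/s.
5–7 s: v starts -36 cm/s; Δx = -36·2 + ½·-3·2² = -78 cm; v ends -42 cm/s.
7–13 s: v starts -42 cm/s; Δx = -42·6 + ½·-8·6² = -396 cm; v ends -90 cm/s.
x(13) = -8 + Σ Δx = -548.5 cm.

-548.5 cm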